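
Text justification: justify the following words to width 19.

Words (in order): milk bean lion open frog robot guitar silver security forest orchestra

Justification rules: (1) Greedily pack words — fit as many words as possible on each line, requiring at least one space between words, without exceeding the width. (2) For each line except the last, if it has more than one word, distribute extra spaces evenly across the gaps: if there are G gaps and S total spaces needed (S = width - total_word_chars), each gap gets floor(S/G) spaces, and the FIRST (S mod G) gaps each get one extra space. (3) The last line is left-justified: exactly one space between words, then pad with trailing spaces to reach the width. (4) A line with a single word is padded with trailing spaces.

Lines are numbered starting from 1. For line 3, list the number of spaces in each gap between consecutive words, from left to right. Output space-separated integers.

Answer: 5

Derivation:
Line 1: ['milk', 'bean', 'lion', 'open'] (min_width=19, slack=0)
Line 2: ['frog', 'robot', 'guitar'] (min_width=17, slack=2)
Line 3: ['silver', 'security'] (min_width=15, slack=4)
Line 4: ['forest', 'orchestra'] (min_width=16, slack=3)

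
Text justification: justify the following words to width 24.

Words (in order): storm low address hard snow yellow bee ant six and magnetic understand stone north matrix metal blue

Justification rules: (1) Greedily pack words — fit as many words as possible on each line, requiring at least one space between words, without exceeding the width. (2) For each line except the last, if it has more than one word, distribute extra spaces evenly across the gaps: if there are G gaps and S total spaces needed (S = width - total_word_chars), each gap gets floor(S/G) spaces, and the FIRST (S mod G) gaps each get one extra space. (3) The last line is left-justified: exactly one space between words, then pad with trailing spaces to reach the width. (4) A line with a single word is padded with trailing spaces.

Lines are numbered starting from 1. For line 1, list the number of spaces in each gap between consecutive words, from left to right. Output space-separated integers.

Line 1: ['storm', 'low', 'address', 'hard'] (min_width=22, slack=2)
Line 2: ['snow', 'yellow', 'bee', 'ant', 'six'] (min_width=23, slack=1)
Line 3: ['and', 'magnetic', 'understand'] (min_width=23, slack=1)
Line 4: ['stone', 'north', 'matrix', 'metal'] (min_width=24, slack=0)
Line 5: ['blue'] (min_width=4, slack=20)

Answer: 2 2 1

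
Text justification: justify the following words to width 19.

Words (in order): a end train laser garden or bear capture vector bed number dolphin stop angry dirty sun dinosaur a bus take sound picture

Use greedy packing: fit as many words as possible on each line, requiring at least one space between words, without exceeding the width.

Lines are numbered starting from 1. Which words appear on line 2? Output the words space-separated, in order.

Answer: garden or bear

Derivation:
Line 1: ['a', 'end', 'train', 'laser'] (min_width=17, slack=2)
Line 2: ['garden', 'or', 'bear'] (min_width=14, slack=5)
Line 3: ['capture', 'vector', 'bed'] (min_width=18, slack=1)
Line 4: ['number', 'dolphin', 'stop'] (min_width=19, slack=0)
Line 5: ['angry', 'dirty', 'sun'] (min_width=15, slack=4)
Line 6: ['dinosaur', 'a', 'bus', 'take'] (min_width=19, slack=0)
Line 7: ['sound', 'picture'] (min_width=13, slack=6)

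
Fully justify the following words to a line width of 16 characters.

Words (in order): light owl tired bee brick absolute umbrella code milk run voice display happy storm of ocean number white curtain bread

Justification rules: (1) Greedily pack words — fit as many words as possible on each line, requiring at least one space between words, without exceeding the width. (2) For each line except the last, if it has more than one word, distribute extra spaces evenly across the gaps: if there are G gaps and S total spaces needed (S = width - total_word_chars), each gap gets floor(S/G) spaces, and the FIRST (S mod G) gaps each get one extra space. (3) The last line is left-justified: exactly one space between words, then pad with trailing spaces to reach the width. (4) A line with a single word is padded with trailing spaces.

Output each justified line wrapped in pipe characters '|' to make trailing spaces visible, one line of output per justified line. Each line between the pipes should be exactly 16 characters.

Line 1: ['light', 'owl', 'tired'] (min_width=15, slack=1)
Line 2: ['bee', 'brick'] (min_width=9, slack=7)
Line 3: ['absolute'] (min_width=8, slack=8)
Line 4: ['umbrella', 'code'] (min_width=13, slack=3)
Line 5: ['milk', 'run', 'voice'] (min_width=14, slack=2)
Line 6: ['display', 'happy'] (min_width=13, slack=3)
Line 7: ['storm', 'of', 'ocean'] (min_width=14, slack=2)
Line 8: ['number', 'white'] (min_width=12, slack=4)
Line 9: ['curtain', 'bread'] (min_width=13, slack=3)

Answer: |light  owl tired|
|bee        brick|
|absolute        |
|umbrella    code|
|milk  run  voice|
|display    happy|
|storm  of  ocean|
|number     white|
|curtain bread   |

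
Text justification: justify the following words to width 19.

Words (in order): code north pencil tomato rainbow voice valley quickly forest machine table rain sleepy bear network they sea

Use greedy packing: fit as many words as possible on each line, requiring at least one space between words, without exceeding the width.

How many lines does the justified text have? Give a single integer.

Answer: 7

Derivation:
Line 1: ['code', 'north', 'pencil'] (min_width=17, slack=2)
Line 2: ['tomato', 'rainbow'] (min_width=14, slack=5)
Line 3: ['voice', 'valley'] (min_width=12, slack=7)
Line 4: ['quickly', 'forest'] (min_width=14, slack=5)
Line 5: ['machine', 'table', 'rain'] (min_width=18, slack=1)
Line 6: ['sleepy', 'bear', 'network'] (min_width=19, slack=0)
Line 7: ['they', 'sea'] (min_width=8, slack=11)
Total lines: 7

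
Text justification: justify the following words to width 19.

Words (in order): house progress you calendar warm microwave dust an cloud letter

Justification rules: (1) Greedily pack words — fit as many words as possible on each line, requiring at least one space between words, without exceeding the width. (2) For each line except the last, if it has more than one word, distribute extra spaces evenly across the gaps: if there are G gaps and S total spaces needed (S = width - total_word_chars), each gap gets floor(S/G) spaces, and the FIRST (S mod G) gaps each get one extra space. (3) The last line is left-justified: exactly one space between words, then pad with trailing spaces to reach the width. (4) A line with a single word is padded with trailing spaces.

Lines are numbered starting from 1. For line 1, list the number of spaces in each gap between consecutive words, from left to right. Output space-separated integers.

Line 1: ['house', 'progress', 'you'] (min_width=18, slack=1)
Line 2: ['calendar', 'warm'] (min_width=13, slack=6)
Line 3: ['microwave', 'dust', 'an'] (min_width=17, slack=2)
Line 4: ['cloud', 'letter'] (min_width=12, slack=7)

Answer: 2 1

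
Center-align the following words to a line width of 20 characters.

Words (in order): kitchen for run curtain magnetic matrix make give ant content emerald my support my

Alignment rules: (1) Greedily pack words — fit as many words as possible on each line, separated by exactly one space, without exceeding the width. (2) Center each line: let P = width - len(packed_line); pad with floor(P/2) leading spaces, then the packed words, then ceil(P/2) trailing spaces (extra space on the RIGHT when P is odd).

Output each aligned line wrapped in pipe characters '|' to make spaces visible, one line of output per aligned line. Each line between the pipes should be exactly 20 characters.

Answer: |  kitchen for run   |
|  curtain magnetic  |
|matrix make give ant|
| content emerald my |
|     support my     |

Derivation:
Line 1: ['kitchen', 'for', 'run'] (min_width=15, slack=5)
Line 2: ['curtain', 'magnetic'] (min_width=16, slack=4)
Line 3: ['matrix', 'make', 'give', 'ant'] (min_width=20, slack=0)
Line 4: ['content', 'emerald', 'my'] (min_width=18, slack=2)
Line 5: ['support', 'my'] (min_width=10, slack=10)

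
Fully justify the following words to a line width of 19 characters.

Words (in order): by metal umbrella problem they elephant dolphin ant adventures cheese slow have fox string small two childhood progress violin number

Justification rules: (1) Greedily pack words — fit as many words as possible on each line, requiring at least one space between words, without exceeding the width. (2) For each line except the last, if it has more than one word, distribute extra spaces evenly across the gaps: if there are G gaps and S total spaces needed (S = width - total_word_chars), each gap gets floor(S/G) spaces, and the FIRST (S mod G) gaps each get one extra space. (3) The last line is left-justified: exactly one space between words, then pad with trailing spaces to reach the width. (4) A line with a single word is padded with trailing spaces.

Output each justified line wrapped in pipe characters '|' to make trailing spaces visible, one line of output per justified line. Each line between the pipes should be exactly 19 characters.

Line 1: ['by', 'metal', 'umbrella'] (min_width=17, slack=2)
Line 2: ['problem', 'they'] (min_width=12, slack=7)
Line 3: ['elephant', 'dolphin'] (min_width=16, slack=3)
Line 4: ['ant', 'adventures'] (min_width=14, slack=5)
Line 5: ['cheese', 'slow', 'have'] (min_width=16, slack=3)
Line 6: ['fox', 'string', 'small'] (min_width=16, slack=3)
Line 7: ['two', 'childhood'] (min_width=13, slack=6)
Line 8: ['progress', 'violin'] (min_width=15, slack=4)
Line 9: ['number'] (min_width=6, slack=13)

Answer: |by  metal  umbrella|
|problem        they|
|elephant    dolphin|
|ant      adventures|
|cheese   slow  have|
|fox   string  small|
|two       childhood|
|progress     violin|
|number             |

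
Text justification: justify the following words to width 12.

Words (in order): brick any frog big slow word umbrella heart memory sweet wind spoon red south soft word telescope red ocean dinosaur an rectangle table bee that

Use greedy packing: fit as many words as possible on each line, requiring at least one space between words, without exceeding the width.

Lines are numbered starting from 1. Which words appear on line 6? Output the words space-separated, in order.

Answer: sweet wind

Derivation:
Line 1: ['brick', 'any'] (min_width=9, slack=3)
Line 2: ['frog', 'big'] (min_width=8, slack=4)
Line 3: ['slow', 'word'] (min_width=9, slack=3)
Line 4: ['umbrella'] (min_width=8, slack=4)
Line 5: ['heart', 'memory'] (min_width=12, slack=0)
Line 6: ['sweet', 'wind'] (min_width=10, slack=2)
Line 7: ['spoon', 'red'] (min_width=9, slack=3)
Line 8: ['south', 'soft'] (min_width=10, slack=2)
Line 9: ['word'] (min_width=4, slack=8)
Line 10: ['telescope'] (min_width=9, slack=3)
Line 11: ['red', 'ocean'] (min_width=9, slack=3)
Line 12: ['dinosaur', 'an'] (min_width=11, slack=1)
Line 13: ['rectangle'] (min_width=9, slack=3)
Line 14: ['table', 'bee'] (min_width=9, slack=3)
Line 15: ['that'] (min_width=4, slack=8)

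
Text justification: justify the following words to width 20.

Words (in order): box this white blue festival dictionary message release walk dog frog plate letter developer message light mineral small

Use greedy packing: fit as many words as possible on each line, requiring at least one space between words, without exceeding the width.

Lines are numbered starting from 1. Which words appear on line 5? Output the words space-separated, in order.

Answer: letter developer

Derivation:
Line 1: ['box', 'this', 'white', 'blue'] (min_width=19, slack=1)
Line 2: ['festival', 'dictionary'] (min_width=19, slack=1)
Line 3: ['message', 'release', 'walk'] (min_width=20, slack=0)
Line 4: ['dog', 'frog', 'plate'] (min_width=14, slack=6)
Line 5: ['letter', 'developer'] (min_width=16, slack=4)
Line 6: ['message', 'light'] (min_width=13, slack=7)
Line 7: ['mineral', 'small'] (min_width=13, slack=7)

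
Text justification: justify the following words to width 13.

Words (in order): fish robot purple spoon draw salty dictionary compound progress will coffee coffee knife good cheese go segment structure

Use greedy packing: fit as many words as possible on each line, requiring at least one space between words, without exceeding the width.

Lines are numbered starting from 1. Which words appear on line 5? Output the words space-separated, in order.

Line 1: ['fish', 'robot'] (min_width=10, slack=3)
Line 2: ['purple', 'spoon'] (min_width=12, slack=1)
Line 3: ['draw', 'salty'] (min_width=10, slack=3)
Line 4: ['dictionary'] (min_width=10, slack=3)
Line 5: ['compound'] (min_width=8, slack=5)
Line 6: ['progress', 'will'] (min_width=13, slack=0)
Line 7: ['coffee', 'coffee'] (min_width=13, slack=0)
Line 8: ['knife', 'good'] (min_width=10, slack=3)
Line 9: ['cheese', 'go'] (min_width=9, slack=4)
Line 10: ['segment'] (min_width=7, slack=6)
Line 11: ['structure'] (min_width=9, slack=4)

Answer: compound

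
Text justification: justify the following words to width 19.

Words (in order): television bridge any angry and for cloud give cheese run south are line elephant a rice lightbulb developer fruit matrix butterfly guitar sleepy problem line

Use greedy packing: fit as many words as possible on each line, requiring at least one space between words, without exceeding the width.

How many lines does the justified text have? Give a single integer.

Answer: 9

Derivation:
Line 1: ['television', 'bridge'] (min_width=17, slack=2)
Line 2: ['any', 'angry', 'and', 'for'] (min_width=17, slack=2)
Line 3: ['cloud', 'give', 'cheese'] (min_width=17, slack=2)
Line 4: ['run', 'south', 'are', 'line'] (min_width=18, slack=1)
Line 5: ['elephant', 'a', 'rice'] (min_width=15, slack=4)
Line 6: ['lightbulb', 'developer'] (min_width=19, slack=0)
Line 7: ['fruit', 'matrix'] (min_width=12, slack=7)
Line 8: ['butterfly', 'guitar'] (min_width=16, slack=3)
Line 9: ['sleepy', 'problem', 'line'] (min_width=19, slack=0)
Total lines: 9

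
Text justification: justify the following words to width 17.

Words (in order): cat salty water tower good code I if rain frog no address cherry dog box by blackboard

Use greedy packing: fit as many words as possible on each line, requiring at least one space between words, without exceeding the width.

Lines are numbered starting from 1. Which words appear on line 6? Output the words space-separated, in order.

Line 1: ['cat', 'salty', 'water'] (min_width=15, slack=2)
Line 2: ['tower', 'good', 'code', 'I'] (min_width=17, slack=0)
Line 3: ['if', 'rain', 'frog', 'no'] (min_width=15, slack=2)
Line 4: ['address', 'cherry'] (min_width=14, slack=3)
Line 5: ['dog', 'box', 'by'] (min_width=10, slack=7)
Line 6: ['blackboard'] (min_width=10, slack=7)

Answer: blackboard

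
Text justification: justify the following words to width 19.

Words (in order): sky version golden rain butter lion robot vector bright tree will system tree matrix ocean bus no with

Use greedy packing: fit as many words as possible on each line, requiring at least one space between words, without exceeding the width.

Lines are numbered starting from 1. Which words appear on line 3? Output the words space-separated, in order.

Answer: robot vector bright

Derivation:
Line 1: ['sky', 'version', 'golden'] (min_width=18, slack=1)
Line 2: ['rain', 'butter', 'lion'] (min_width=16, slack=3)
Line 3: ['robot', 'vector', 'bright'] (min_width=19, slack=0)
Line 4: ['tree', 'will', 'system'] (min_width=16, slack=3)
Line 5: ['tree', 'matrix', 'ocean'] (min_width=17, slack=2)
Line 6: ['bus', 'no', 'with'] (min_width=11, slack=8)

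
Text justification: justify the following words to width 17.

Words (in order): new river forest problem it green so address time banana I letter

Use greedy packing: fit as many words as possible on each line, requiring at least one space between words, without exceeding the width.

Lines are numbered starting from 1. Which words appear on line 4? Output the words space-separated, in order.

Answer: banana I letter

Derivation:
Line 1: ['new', 'river', 'forest'] (min_width=16, slack=1)
Line 2: ['problem', 'it', 'green'] (min_width=16, slack=1)
Line 3: ['so', 'address', 'time'] (min_width=15, slack=2)
Line 4: ['banana', 'I', 'letter'] (min_width=15, slack=2)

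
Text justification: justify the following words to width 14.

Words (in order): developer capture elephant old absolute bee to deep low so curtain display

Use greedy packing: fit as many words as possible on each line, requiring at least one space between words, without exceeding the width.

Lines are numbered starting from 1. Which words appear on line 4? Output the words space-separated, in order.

Answer: absolute bee

Derivation:
Line 1: ['developer'] (min_width=9, slack=5)
Line 2: ['capture'] (min_width=7, slack=7)
Line 3: ['elephant', 'old'] (min_width=12, slack=2)
Line 4: ['absolute', 'bee'] (min_width=12, slack=2)
Line 5: ['to', 'deep', 'low', 'so'] (min_width=14, slack=0)
Line 6: ['curtain'] (min_width=7, slack=7)
Line 7: ['display'] (min_width=7, slack=7)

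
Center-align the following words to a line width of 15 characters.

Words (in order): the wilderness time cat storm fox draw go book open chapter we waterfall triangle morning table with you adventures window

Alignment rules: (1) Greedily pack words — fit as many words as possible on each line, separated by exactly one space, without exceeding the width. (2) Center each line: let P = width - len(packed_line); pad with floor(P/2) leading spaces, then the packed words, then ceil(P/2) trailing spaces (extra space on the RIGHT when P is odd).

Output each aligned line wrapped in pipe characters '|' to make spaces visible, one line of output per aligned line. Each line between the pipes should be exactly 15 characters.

Answer: |the wilderness |
|time cat storm |
|  fox draw go  |
|   book open   |
|  chapter we   |
|   waterfall   |
|   triangle    |
| morning table |
|   with you    |
|  adventures   |
|    window     |

Derivation:
Line 1: ['the', 'wilderness'] (min_width=14, slack=1)
Line 2: ['time', 'cat', 'storm'] (min_width=14, slack=1)
Line 3: ['fox', 'draw', 'go'] (min_width=11, slack=4)
Line 4: ['book', 'open'] (min_width=9, slack=6)
Line 5: ['chapter', 'we'] (min_width=10, slack=5)
Line 6: ['waterfall'] (min_width=9, slack=6)
Line 7: ['triangle'] (min_width=8, slack=7)
Line 8: ['morning', 'table'] (min_width=13, slack=2)
Line 9: ['with', 'you'] (min_width=8, slack=7)
Line 10: ['adventures'] (min_width=10, slack=5)
Line 11: ['window'] (min_width=6, slack=9)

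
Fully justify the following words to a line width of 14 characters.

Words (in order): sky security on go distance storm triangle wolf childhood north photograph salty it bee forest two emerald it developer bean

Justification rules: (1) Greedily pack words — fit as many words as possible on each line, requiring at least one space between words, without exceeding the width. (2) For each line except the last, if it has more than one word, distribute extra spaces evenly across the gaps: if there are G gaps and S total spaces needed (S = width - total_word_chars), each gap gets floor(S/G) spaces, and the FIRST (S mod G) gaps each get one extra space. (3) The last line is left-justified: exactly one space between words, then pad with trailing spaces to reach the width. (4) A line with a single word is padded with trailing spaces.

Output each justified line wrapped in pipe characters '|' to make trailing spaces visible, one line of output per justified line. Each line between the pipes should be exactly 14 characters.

Line 1: ['sky', 'security'] (min_width=12, slack=2)
Line 2: ['on', 'go', 'distance'] (min_width=14, slack=0)
Line 3: ['storm', 'triangle'] (min_width=14, slack=0)
Line 4: ['wolf', 'childhood'] (min_width=14, slack=0)
Line 5: ['north'] (min_width=5, slack=9)
Line 6: ['photograph'] (min_width=10, slack=4)
Line 7: ['salty', 'it', 'bee'] (min_width=12, slack=2)
Line 8: ['forest', 'two'] (min_width=10, slack=4)
Line 9: ['emerald', 'it'] (min_width=10, slack=4)
Line 10: ['developer', 'bean'] (min_width=14, slack=0)

Answer: |sky   security|
|on go distance|
|storm triangle|
|wolf childhood|
|north         |
|photograph    |
|salty  it  bee|
|forest     two|
|emerald     it|
|developer bean|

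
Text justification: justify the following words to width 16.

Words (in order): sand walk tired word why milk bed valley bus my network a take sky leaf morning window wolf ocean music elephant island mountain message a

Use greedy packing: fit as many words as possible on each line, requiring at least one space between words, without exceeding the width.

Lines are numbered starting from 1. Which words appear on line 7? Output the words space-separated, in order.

Answer: wolf ocean music

Derivation:
Line 1: ['sand', 'walk', 'tired'] (min_width=15, slack=1)
Line 2: ['word', 'why', 'milk'] (min_width=13, slack=3)
Line 3: ['bed', 'valley', 'bus'] (min_width=14, slack=2)
Line 4: ['my', 'network', 'a'] (min_width=12, slack=4)
Line 5: ['take', 'sky', 'leaf'] (min_width=13, slack=3)
Line 6: ['morning', 'window'] (min_width=14, slack=2)
Line 7: ['wolf', 'ocean', 'music'] (min_width=16, slack=0)
Line 8: ['elephant', 'island'] (min_width=15, slack=1)
Line 9: ['mountain', 'message'] (min_width=16, slack=0)
Line 10: ['a'] (min_width=1, slack=15)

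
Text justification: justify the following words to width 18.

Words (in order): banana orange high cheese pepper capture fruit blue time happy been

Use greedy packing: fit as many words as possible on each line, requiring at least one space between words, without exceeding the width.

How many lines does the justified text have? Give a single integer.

Line 1: ['banana', 'orange', 'high'] (min_width=18, slack=0)
Line 2: ['cheese', 'pepper'] (min_width=13, slack=5)
Line 3: ['capture', 'fruit', 'blue'] (min_width=18, slack=0)
Line 4: ['time', 'happy', 'been'] (min_width=15, slack=3)
Total lines: 4

Answer: 4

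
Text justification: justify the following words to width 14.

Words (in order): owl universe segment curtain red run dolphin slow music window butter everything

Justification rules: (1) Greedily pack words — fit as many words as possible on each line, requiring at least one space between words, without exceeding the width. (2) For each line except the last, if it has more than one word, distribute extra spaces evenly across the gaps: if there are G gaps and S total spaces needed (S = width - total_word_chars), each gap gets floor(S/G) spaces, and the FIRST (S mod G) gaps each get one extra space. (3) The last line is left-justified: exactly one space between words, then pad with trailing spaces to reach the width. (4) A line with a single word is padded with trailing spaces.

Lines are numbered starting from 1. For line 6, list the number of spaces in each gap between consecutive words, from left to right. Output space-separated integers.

Answer: 2

Derivation:
Line 1: ['owl', 'universe'] (min_width=12, slack=2)
Line 2: ['segment'] (min_width=7, slack=7)
Line 3: ['curtain', 'red'] (min_width=11, slack=3)
Line 4: ['run', 'dolphin'] (min_width=11, slack=3)
Line 5: ['slow', 'music'] (min_width=10, slack=4)
Line 6: ['window', 'butter'] (min_width=13, slack=1)
Line 7: ['everything'] (min_width=10, slack=4)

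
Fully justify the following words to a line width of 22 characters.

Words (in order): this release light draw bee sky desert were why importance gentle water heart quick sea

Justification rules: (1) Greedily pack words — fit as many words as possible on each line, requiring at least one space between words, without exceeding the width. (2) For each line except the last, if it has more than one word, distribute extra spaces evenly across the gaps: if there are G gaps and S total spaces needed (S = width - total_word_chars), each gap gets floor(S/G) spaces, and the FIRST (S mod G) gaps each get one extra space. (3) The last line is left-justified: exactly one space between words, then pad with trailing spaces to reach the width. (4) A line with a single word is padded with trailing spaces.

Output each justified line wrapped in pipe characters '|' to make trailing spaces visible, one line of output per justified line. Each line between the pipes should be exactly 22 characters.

Answer: |this   release   light|
|draw  bee  sky  desert|
|were   why  importance|
|gentle   water   heart|
|quick sea             |

Derivation:
Line 1: ['this', 'release', 'light'] (min_width=18, slack=4)
Line 2: ['draw', 'bee', 'sky', 'desert'] (min_width=19, slack=3)
Line 3: ['were', 'why', 'importance'] (min_width=19, slack=3)
Line 4: ['gentle', 'water', 'heart'] (min_width=18, slack=4)
Line 5: ['quick', 'sea'] (min_width=9, slack=13)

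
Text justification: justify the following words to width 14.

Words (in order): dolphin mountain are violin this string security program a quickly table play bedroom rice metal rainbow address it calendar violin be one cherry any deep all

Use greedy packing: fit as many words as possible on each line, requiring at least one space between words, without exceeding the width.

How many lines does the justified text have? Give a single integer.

Answer: 15

Derivation:
Line 1: ['dolphin'] (min_width=7, slack=7)
Line 2: ['mountain', 'are'] (min_width=12, slack=2)
Line 3: ['violin', 'this'] (min_width=11, slack=3)
Line 4: ['string'] (min_width=6, slack=8)
Line 5: ['security'] (min_width=8, slack=6)
Line 6: ['program', 'a'] (min_width=9, slack=5)
Line 7: ['quickly', 'table'] (min_width=13, slack=1)
Line 8: ['play', 'bedroom'] (min_width=12, slack=2)
Line 9: ['rice', 'metal'] (min_width=10, slack=4)
Line 10: ['rainbow'] (min_width=7, slack=7)
Line 11: ['address', 'it'] (min_width=10, slack=4)
Line 12: ['calendar'] (min_width=8, slack=6)
Line 13: ['violin', 'be', 'one'] (min_width=13, slack=1)
Line 14: ['cherry', 'any'] (min_width=10, slack=4)
Line 15: ['deep', 'all'] (min_width=8, slack=6)
Total lines: 15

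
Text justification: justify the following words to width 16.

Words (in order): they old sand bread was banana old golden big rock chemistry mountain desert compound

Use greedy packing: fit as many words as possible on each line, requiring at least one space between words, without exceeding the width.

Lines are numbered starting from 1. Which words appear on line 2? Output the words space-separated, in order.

Line 1: ['they', 'old', 'sand'] (min_width=13, slack=3)
Line 2: ['bread', 'was', 'banana'] (min_width=16, slack=0)
Line 3: ['old', 'golden', 'big'] (min_width=14, slack=2)
Line 4: ['rock', 'chemistry'] (min_width=14, slack=2)
Line 5: ['mountain', 'desert'] (min_width=15, slack=1)
Line 6: ['compound'] (min_width=8, slack=8)

Answer: bread was banana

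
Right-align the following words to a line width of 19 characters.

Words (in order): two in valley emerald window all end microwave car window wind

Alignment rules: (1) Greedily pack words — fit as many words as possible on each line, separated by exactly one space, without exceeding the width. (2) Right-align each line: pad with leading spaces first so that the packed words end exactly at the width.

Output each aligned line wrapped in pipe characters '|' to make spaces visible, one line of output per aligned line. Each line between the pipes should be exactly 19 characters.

Answer: |      two in valley|
| emerald window all|
|  end microwave car|
|        window wind|

Derivation:
Line 1: ['two', 'in', 'valley'] (min_width=13, slack=6)
Line 2: ['emerald', 'window', 'all'] (min_width=18, slack=1)
Line 3: ['end', 'microwave', 'car'] (min_width=17, slack=2)
Line 4: ['window', 'wind'] (min_width=11, slack=8)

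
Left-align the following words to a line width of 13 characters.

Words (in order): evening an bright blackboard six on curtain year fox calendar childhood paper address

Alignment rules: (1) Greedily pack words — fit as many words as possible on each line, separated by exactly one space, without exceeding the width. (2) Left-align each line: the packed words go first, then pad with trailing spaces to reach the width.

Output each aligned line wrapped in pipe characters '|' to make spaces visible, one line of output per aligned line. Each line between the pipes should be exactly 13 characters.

Line 1: ['evening', 'an'] (min_width=10, slack=3)
Line 2: ['bright'] (min_width=6, slack=7)
Line 3: ['blackboard'] (min_width=10, slack=3)
Line 4: ['six', 'on'] (min_width=6, slack=7)
Line 5: ['curtain', 'year'] (min_width=12, slack=1)
Line 6: ['fox', 'calendar'] (min_width=12, slack=1)
Line 7: ['childhood'] (min_width=9, slack=4)
Line 8: ['paper', 'address'] (min_width=13, slack=0)

Answer: |evening an   |
|bright       |
|blackboard   |
|six on       |
|curtain year |
|fox calendar |
|childhood    |
|paper address|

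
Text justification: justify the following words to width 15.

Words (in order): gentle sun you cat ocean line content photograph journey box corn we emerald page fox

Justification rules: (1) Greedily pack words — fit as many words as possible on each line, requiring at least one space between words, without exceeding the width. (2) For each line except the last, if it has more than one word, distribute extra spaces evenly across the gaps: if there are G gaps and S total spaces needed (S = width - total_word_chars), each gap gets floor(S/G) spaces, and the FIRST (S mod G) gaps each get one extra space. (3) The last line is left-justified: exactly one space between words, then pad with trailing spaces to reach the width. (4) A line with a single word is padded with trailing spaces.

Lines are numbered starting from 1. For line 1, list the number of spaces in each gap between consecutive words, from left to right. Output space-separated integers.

Answer: 2 1

Derivation:
Line 1: ['gentle', 'sun', 'you'] (min_width=14, slack=1)
Line 2: ['cat', 'ocean', 'line'] (min_width=14, slack=1)
Line 3: ['content'] (min_width=7, slack=8)
Line 4: ['photograph'] (min_width=10, slack=5)
Line 5: ['journey', 'box'] (min_width=11, slack=4)
Line 6: ['corn', 'we', 'emerald'] (min_width=15, slack=0)
Line 7: ['page', 'fox'] (min_width=8, slack=7)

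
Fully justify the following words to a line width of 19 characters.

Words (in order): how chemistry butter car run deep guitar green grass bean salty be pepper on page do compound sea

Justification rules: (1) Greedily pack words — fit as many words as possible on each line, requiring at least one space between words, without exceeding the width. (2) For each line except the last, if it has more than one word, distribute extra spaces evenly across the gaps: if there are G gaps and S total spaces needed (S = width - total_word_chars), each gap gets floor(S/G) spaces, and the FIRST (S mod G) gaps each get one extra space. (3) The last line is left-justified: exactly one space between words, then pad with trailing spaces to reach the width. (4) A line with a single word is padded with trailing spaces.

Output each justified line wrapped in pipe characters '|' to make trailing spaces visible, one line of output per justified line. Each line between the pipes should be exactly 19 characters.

Line 1: ['how', 'chemistry'] (min_width=13, slack=6)
Line 2: ['butter', 'car', 'run', 'deep'] (min_width=19, slack=0)
Line 3: ['guitar', 'green', 'grass'] (min_width=18, slack=1)
Line 4: ['bean', 'salty', 'be'] (min_width=13, slack=6)
Line 5: ['pepper', 'on', 'page', 'do'] (min_width=17, slack=2)
Line 6: ['compound', 'sea'] (min_width=12, slack=7)

Answer: |how       chemistry|
|butter car run deep|
|guitar  green grass|
|bean    salty    be|
|pepper  on  page do|
|compound sea       |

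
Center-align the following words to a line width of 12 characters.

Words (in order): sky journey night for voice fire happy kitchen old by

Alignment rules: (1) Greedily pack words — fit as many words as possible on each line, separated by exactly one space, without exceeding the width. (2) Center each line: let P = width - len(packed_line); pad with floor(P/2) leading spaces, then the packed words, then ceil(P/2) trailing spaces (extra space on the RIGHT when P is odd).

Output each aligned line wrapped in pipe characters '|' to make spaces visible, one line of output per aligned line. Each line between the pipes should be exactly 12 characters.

Line 1: ['sky', 'journey'] (min_width=11, slack=1)
Line 2: ['night', 'for'] (min_width=9, slack=3)
Line 3: ['voice', 'fire'] (min_width=10, slack=2)
Line 4: ['happy'] (min_width=5, slack=7)
Line 5: ['kitchen', 'old'] (min_width=11, slack=1)
Line 6: ['by'] (min_width=2, slack=10)

Answer: |sky journey |
| night for  |
| voice fire |
|   happy    |
|kitchen old |
|     by     |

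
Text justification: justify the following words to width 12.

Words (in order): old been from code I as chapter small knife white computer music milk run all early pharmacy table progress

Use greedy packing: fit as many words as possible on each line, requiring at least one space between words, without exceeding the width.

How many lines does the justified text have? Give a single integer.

Answer: 12

Derivation:
Line 1: ['old', 'been'] (min_width=8, slack=4)
Line 2: ['from', 'code', 'I'] (min_width=11, slack=1)
Line 3: ['as', 'chapter'] (min_width=10, slack=2)
Line 4: ['small', 'knife'] (min_width=11, slack=1)
Line 5: ['white'] (min_width=5, slack=7)
Line 6: ['computer'] (min_width=8, slack=4)
Line 7: ['music', 'milk'] (min_width=10, slack=2)
Line 8: ['run', 'all'] (min_width=7, slack=5)
Line 9: ['early'] (min_width=5, slack=7)
Line 10: ['pharmacy'] (min_width=8, slack=4)
Line 11: ['table'] (min_width=5, slack=7)
Line 12: ['progress'] (min_width=8, slack=4)
Total lines: 12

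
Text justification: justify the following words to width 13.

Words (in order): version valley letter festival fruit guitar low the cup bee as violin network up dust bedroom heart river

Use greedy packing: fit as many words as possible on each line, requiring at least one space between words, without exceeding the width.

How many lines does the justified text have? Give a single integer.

Line 1: ['version'] (min_width=7, slack=6)
Line 2: ['valley', 'letter'] (min_width=13, slack=0)
Line 3: ['festival'] (min_width=8, slack=5)
Line 4: ['fruit', 'guitar'] (min_width=12, slack=1)
Line 5: ['low', 'the', 'cup'] (min_width=11, slack=2)
Line 6: ['bee', 'as', 'violin'] (min_width=13, slack=0)
Line 7: ['network', 'up'] (min_width=10, slack=3)
Line 8: ['dust', 'bedroom'] (min_width=12, slack=1)
Line 9: ['heart', 'river'] (min_width=11, slack=2)
Total lines: 9

Answer: 9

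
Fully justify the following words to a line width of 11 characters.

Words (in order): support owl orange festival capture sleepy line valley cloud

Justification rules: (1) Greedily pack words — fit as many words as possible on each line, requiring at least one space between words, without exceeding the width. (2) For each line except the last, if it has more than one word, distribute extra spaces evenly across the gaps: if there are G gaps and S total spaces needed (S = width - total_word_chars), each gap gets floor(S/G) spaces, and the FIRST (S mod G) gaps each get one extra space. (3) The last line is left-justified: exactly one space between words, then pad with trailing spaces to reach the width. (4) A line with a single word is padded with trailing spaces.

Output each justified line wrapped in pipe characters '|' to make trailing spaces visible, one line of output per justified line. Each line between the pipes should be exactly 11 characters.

Answer: |support owl|
|orange     |
|festival   |
|capture    |
|sleepy line|
|valley     |
|cloud      |

Derivation:
Line 1: ['support', 'owl'] (min_width=11, slack=0)
Line 2: ['orange'] (min_width=6, slack=5)
Line 3: ['festival'] (min_width=8, slack=3)
Line 4: ['capture'] (min_width=7, slack=4)
Line 5: ['sleepy', 'line'] (min_width=11, slack=0)
Line 6: ['valley'] (min_width=6, slack=5)
Line 7: ['cloud'] (min_width=5, slack=6)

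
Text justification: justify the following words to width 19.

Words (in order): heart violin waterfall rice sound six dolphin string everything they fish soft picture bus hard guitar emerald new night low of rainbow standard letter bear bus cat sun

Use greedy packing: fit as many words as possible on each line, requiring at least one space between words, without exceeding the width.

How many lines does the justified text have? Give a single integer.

Line 1: ['heart', 'violin'] (min_width=12, slack=7)
Line 2: ['waterfall', 'rice'] (min_width=14, slack=5)
Line 3: ['sound', 'six', 'dolphin'] (min_width=17, slack=2)
Line 4: ['string', 'everything'] (min_width=17, slack=2)
Line 5: ['they', 'fish', 'soft'] (min_width=14, slack=5)
Line 6: ['picture', 'bus', 'hard'] (min_width=16, slack=3)
Line 7: ['guitar', 'emerald', 'new'] (min_width=18, slack=1)
Line 8: ['night', 'low', 'of'] (min_width=12, slack=7)
Line 9: ['rainbow', 'standard'] (min_width=16, slack=3)
Line 10: ['letter', 'bear', 'bus', 'cat'] (min_width=19, slack=0)
Line 11: ['sun'] (min_width=3, slack=16)
Total lines: 11

Answer: 11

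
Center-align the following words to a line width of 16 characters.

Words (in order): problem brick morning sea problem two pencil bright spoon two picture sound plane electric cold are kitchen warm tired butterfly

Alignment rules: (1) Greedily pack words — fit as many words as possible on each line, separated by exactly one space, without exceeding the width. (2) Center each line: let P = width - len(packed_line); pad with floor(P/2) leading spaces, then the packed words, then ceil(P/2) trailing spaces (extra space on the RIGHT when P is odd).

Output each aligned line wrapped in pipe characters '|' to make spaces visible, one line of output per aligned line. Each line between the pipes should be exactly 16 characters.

Answer: | problem brick  |
|  morning sea   |
|  problem two   |
| pencil bright  |
|   spoon two    |
| picture sound  |
| plane electric |
|cold are kitchen|
|   warm tired   |
|   butterfly    |

Derivation:
Line 1: ['problem', 'brick'] (min_width=13, slack=3)
Line 2: ['morning', 'sea'] (min_width=11, slack=5)
Line 3: ['problem', 'two'] (min_width=11, slack=5)
Line 4: ['pencil', 'bright'] (min_width=13, slack=3)
Line 5: ['spoon', 'two'] (min_width=9, slack=7)
Line 6: ['picture', 'sound'] (min_width=13, slack=3)
Line 7: ['plane', 'electric'] (min_width=14, slack=2)
Line 8: ['cold', 'are', 'kitchen'] (min_width=16, slack=0)
Line 9: ['warm', 'tired'] (min_width=10, slack=6)
Line 10: ['butterfly'] (min_width=9, slack=7)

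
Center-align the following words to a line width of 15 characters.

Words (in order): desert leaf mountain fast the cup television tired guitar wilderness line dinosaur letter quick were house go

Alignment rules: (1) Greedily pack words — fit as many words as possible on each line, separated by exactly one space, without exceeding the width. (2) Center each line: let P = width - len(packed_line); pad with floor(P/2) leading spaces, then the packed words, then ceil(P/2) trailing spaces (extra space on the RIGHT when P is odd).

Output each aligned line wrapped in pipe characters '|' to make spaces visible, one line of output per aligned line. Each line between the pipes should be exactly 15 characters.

Answer: |  desert leaf  |
| mountain fast |
|    the cup    |
|  television   |
| tired guitar  |
|wilderness line|
|dinosaur letter|
|  quick were   |
|   house go    |

Derivation:
Line 1: ['desert', 'leaf'] (min_width=11, slack=4)
Line 2: ['mountain', 'fast'] (min_width=13, slack=2)
Line 3: ['the', 'cup'] (min_width=7, slack=8)
Line 4: ['television'] (min_width=10, slack=5)
Line 5: ['tired', 'guitar'] (min_width=12, slack=3)
Line 6: ['wilderness', 'line'] (min_width=15, slack=0)
Line 7: ['dinosaur', 'letter'] (min_width=15, slack=0)
Line 8: ['quick', 'were'] (min_width=10, slack=5)
Line 9: ['house', 'go'] (min_width=8, slack=7)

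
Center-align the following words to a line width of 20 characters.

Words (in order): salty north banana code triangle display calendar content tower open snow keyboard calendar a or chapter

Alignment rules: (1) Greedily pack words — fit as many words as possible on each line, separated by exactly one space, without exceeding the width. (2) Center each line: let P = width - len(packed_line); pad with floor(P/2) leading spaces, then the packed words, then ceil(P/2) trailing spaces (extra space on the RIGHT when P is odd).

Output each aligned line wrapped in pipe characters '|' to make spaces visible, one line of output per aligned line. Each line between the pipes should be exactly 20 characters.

Line 1: ['salty', 'north', 'banana'] (min_width=18, slack=2)
Line 2: ['code', 'triangle'] (min_width=13, slack=7)
Line 3: ['display', 'calendar'] (min_width=16, slack=4)
Line 4: ['content', 'tower', 'open'] (min_width=18, slack=2)
Line 5: ['snow', 'keyboard'] (min_width=13, slack=7)
Line 6: ['calendar', 'a', 'or'] (min_width=13, slack=7)
Line 7: ['chapter'] (min_width=7, slack=13)

Answer: | salty north banana |
|   code triangle    |
|  display calendar  |
| content tower open |
|   snow keyboard    |
|   calendar a or    |
|      chapter       |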